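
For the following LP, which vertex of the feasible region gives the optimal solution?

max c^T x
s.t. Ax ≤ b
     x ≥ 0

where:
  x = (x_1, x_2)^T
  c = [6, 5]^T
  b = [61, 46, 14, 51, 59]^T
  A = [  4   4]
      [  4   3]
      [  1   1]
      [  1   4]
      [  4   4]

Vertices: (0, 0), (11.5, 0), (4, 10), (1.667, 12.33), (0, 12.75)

Evaluate the objective at each vertex of the feasible region:
  z(0, 0) = 0
  z(11.5, 0) = 69
  z(4, 10) = 74  ←
  z(1.667, 12.33) = 71.67
  z(0, 12.75) = 63.75
The maximum is at x_1 = 4, x_2 = 10.

(4, 10)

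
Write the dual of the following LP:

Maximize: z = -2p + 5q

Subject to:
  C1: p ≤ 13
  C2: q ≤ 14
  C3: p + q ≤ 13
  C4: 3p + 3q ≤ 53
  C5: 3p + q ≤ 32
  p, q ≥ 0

Primal max cᵀx s.t. Ax ≤ b, x ≥ 0  →  Dual min bᵀy s.t. Aᵀy ≥ c, y ≥ 0.

Minimize: z = 13y1 + 14y2 + 13y3 + 53y4 + 32y5

Subject to:
  y1 + y3 + 3y4 + 3y5 ≥ -2
  y2 + y3 + 3y4 + y5 ≥ 5
  y1, y2, y3, y4, y5 ≥ 0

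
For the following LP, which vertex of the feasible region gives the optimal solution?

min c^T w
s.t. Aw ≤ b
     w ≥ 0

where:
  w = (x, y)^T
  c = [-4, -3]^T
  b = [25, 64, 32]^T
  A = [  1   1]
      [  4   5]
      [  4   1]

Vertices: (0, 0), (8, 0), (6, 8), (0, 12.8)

Evaluate the objective at each vertex of the feasible region:
  z(0, 0) = 0
  z(8, 0) = -32
  z(6, 8) = -48  ←
  z(0, 12.8) = -38.4
The minimum is at x = 6, y = 8.

(6, 8)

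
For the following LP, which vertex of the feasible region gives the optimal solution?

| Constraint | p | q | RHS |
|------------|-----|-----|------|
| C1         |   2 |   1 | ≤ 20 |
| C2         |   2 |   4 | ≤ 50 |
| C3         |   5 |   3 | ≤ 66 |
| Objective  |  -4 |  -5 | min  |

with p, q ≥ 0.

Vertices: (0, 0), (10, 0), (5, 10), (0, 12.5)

Evaluate the objective at each vertex of the feasible region:
  z(0, 0) = 0
  z(10, 0) = -40
  z(5, 10) = -70  ←
  z(0, 12.5) = -62.5
The minimum is at p = 5, q = 10.

(5, 10)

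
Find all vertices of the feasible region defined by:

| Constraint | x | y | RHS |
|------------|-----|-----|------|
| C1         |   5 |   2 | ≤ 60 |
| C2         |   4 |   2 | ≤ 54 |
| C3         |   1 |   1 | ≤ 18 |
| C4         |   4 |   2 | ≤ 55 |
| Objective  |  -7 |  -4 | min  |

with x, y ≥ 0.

(0, 0), (12, 0), (8, 10), (0, 18)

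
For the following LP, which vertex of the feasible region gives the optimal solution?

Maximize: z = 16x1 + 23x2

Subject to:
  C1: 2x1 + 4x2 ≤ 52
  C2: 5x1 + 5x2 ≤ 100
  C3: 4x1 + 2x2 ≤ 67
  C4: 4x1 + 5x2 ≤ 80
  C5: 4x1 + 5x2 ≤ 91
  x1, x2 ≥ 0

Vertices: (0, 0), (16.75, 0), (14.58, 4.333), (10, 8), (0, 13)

Evaluate the objective at each vertex of the feasible region:
  z(0, 0) = 0
  z(16.75, 0) = 268
  z(14.58, 4.333) = 333
  z(10, 8) = 344  ←
  z(0, 13) = 299
The maximum is at x1 = 10, x2 = 8.

(10, 8)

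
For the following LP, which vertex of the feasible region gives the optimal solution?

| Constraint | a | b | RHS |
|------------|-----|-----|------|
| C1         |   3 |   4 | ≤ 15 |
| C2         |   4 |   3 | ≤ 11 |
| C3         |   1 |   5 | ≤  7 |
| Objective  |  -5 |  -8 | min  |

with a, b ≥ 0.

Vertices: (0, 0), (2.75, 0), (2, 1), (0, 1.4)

Evaluate the objective at each vertex of the feasible region:
  z(0, 0) = 0
  z(2.75, 0) = -13.75
  z(2, 1) = -18  ←
  z(0, 1.4) = -11.2
The minimum is at a = 2, b = 1.

(2, 1)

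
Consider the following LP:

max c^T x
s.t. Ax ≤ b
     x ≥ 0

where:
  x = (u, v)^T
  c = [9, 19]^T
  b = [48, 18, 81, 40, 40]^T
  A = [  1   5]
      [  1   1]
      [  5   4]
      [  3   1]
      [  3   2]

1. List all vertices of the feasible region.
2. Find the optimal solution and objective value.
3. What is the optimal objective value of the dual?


1. (0, 0), (13.33, 0), (8, 8), (0, 9.6)
2. u = 8, v = 8, z = 224
3. 224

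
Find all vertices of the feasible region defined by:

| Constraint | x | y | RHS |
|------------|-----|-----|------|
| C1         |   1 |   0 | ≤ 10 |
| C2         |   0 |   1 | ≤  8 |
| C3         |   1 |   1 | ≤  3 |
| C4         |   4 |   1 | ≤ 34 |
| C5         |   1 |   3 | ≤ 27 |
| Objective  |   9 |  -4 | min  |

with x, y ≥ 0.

(0, 0), (3, 0), (0, 3)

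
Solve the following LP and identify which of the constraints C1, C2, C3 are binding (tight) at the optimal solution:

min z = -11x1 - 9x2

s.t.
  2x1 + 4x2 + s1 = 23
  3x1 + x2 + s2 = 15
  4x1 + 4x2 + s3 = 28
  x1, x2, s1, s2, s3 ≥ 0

At x1 = 4, x2 = 3, compute slack b - a·x for each constraint:
  C1: 23 − 20 = 3  (slack)
  C2: 15 − 15 = 0  (binding)
  C3: 28 − 28 = 0  (binding)

Optimal: x1 = 4, x2 = 3
Binding: C2, C3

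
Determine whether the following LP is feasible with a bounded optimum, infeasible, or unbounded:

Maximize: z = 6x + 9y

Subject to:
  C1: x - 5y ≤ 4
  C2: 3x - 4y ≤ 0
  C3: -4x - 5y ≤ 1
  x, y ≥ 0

Unbounded (objective can increase without bound)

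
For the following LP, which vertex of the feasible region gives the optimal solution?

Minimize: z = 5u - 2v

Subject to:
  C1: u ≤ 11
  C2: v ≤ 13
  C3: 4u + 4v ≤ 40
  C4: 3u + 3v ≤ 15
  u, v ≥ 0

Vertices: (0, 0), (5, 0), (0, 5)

Evaluate the objective at each vertex of the feasible region:
  z(0, 0) = 0
  z(5, 0) = 25
  z(0, 5) = -10  ←
The minimum is at u = 0, v = 5.

(0, 5)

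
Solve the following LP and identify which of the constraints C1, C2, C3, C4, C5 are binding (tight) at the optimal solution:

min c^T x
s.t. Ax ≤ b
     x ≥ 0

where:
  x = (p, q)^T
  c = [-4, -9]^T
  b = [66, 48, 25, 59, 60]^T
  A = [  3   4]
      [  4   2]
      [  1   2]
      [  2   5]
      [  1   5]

At p = 7, q = 9, compute slack b - a·x for each constraint:
  C1: 66 − 57 = 9  (slack)
  C2: 48 − 46 = 2  (slack)
  C3: 25 − 25 = 0  (binding)
  C4: 59 − 59 = 0  (binding)
  C5: 60 − 52 = 8  (slack)

Optimal: p = 7, q = 9
Binding: C3, C4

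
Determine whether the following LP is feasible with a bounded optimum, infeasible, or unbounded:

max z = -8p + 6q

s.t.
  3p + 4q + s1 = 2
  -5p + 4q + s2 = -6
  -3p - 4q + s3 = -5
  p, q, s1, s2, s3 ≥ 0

Infeasible (no feasible solution exists)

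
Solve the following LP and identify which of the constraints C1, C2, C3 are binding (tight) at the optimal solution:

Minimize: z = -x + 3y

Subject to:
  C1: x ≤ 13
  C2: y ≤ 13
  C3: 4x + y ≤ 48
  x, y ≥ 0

At x = 12, y = 0, compute slack b - a·x for each constraint:
  C1: 13 − 12 = 1  (slack)
  C2: 13 − 0 = 13  (slack)
  C3: 48 − 48 = 0  (binding)

Optimal: x = 12, y = 0
Binding: C3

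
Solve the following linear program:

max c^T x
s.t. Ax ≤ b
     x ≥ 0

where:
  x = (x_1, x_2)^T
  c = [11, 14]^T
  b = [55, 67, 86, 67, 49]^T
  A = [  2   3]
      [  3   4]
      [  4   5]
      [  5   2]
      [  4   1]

Evaluate the objective at each vertex of the feasible region:
  z(0, 0) = 0
  z(12.25, 0) = 134.8
  z(10.33, 7.667) = 221
  z(9.588, 9.529) = 238.9
  z(9, 10) = 239  ←
  z(0, 16.75) = 234.5
The maximum is at x_1 = 9, x_2 = 10.

x_1 = 9, x_2 = 10, z = 239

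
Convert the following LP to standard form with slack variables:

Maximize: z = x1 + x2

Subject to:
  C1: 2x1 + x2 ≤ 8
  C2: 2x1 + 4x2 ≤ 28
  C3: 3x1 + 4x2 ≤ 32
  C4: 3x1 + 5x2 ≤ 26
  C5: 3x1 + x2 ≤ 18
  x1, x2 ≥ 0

max z = x1 + x2

s.t.
  2x1 + x2 + s1 = 8
  2x1 + 4x2 + s2 = 28
  3x1 + 4x2 + s3 = 32
  3x1 + 5x2 + s4 = 26
  3x1 + x2 + s5 = 18
  x1, x2, s1, s2, s3, s4, s5 ≥ 0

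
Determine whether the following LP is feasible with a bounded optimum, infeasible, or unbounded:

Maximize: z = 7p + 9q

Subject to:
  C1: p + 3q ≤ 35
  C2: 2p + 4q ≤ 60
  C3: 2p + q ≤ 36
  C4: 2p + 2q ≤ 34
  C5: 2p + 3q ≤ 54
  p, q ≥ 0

Feasible with a bounded optimal solution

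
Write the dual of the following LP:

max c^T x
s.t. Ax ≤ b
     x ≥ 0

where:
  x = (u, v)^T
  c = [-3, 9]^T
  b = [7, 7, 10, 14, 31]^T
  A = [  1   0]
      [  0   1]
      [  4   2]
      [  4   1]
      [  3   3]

Primal max cᵀx s.t. Ax ≤ b, x ≥ 0  →  Dual min bᵀy s.t. Aᵀy ≥ c, y ≥ 0.

Minimize: z = 7y1 + 7y2 + 10y3 + 14y4 + 31y5

Subject to:
  y1 + 4y3 + 4y4 + 3y5 ≥ -3
  y2 + 2y3 + y4 + 3y5 ≥ 9
  y1, y2, y3, y4, y5 ≥ 0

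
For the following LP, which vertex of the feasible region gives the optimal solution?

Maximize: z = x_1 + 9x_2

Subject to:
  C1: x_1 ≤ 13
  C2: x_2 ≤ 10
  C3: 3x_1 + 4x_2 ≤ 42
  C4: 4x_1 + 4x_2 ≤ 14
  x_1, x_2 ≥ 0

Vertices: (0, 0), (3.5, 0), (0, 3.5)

Evaluate the objective at each vertex of the feasible region:
  z(0, 0) = 0
  z(3.5, 0) = 3.5
  z(0, 3.5) = 31.5  ←
The maximum is at x_1 = 0, x_2 = 3.5.

(0, 3.5)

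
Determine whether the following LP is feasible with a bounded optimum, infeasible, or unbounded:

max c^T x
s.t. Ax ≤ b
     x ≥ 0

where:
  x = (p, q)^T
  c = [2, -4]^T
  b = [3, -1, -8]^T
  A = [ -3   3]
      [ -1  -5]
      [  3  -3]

Infeasible (no feasible solution exists)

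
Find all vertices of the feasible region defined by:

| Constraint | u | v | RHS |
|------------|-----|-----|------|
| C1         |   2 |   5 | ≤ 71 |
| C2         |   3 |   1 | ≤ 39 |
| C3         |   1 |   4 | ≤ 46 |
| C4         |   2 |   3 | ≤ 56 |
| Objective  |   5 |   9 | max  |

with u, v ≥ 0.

(0, 0), (13, 0), (10, 9), (0, 11.5)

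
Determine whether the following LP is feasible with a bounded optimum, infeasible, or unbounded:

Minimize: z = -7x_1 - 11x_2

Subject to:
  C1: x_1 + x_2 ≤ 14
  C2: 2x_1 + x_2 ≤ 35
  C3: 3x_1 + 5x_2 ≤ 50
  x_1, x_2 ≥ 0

Feasible with a bounded optimal solution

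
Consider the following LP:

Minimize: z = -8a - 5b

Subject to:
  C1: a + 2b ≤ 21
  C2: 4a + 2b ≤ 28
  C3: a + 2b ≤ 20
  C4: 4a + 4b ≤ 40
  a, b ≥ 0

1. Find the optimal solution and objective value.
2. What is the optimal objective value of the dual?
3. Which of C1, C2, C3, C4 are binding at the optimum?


1. a = 4, b = 6, z = -62
2. -62
3. C2, C4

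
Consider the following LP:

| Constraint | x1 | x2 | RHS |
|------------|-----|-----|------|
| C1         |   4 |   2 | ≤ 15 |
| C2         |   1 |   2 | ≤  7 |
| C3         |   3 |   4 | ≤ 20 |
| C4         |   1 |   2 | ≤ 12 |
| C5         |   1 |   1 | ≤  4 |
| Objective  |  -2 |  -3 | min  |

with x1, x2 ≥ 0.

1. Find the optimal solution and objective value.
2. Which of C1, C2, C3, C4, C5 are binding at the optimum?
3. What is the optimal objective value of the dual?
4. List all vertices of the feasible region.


1. x1 = 1, x2 = 3, z = -11
2. C2, C5
3. -11
4. (0, 0), (3.75, 0), (3.5, 0.5), (1, 3), (0, 3.5)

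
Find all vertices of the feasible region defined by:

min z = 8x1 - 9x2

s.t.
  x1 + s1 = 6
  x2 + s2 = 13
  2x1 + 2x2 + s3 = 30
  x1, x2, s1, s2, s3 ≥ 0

(0, 0), (6, 0), (6, 9), (2, 13), (0, 13)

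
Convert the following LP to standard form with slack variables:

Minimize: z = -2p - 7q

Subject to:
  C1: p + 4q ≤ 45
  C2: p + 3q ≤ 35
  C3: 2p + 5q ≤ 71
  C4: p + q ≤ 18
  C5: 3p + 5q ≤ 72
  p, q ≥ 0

min z = -2p - 7q

s.t.
  p + 4q + s1 = 45
  p + 3q + s2 = 35
  2p + 5q + s3 = 71
  p + q + s4 = 18
  3p + 5q + s5 = 72
  p, q, s1, s2, s3, s4, s5 ≥ 0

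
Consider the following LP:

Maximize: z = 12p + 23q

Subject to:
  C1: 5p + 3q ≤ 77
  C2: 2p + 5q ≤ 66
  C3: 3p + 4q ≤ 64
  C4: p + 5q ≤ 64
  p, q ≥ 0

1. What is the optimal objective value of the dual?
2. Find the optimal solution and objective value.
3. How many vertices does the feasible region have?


1. 326
2. p = 8, q = 10, z = 326
3. 6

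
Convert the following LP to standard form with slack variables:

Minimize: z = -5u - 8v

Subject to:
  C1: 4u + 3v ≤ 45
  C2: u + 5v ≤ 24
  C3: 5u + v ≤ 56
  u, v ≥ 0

min z = -5u - 8v

s.t.
  4u + 3v + s1 = 45
  u + 5v + s2 = 24
  5u + v + s3 = 56
  u, v, s1, s2, s3 ≥ 0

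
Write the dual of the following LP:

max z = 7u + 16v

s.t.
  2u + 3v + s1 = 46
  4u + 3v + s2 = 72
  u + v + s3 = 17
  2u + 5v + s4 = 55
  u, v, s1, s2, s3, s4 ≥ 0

Primal max cᵀx s.t. Ax ≤ b, x ≥ 0  →  Dual min bᵀy s.t. Aᵀy ≥ c, y ≥ 0.

Minimize: z = 46y1 + 72y2 + 17y3 + 55y4

Subject to:
  2y1 + 4y2 + y3 + 2y4 ≥ 7
  3y1 + 3y2 + y3 + 5y4 ≥ 16
  y1, y2, y3, y4 ≥ 0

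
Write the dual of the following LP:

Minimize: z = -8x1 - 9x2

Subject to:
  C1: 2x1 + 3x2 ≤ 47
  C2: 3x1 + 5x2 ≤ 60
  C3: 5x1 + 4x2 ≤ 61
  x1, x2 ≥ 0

Primal min cᵀx s.t. Ax ≤ b, x ≥ 0  →  Dual max −bᵀy s.t. Aᵀy ≥ −c, y ≥ 0.

Maximize: z = -47y1 - 60y2 - 61y3

Subject to:
  2y1 + 3y2 + 5y3 ≥ 8
  3y1 + 5y2 + 4y3 ≥ 9
  y1, y2, y3 ≥ 0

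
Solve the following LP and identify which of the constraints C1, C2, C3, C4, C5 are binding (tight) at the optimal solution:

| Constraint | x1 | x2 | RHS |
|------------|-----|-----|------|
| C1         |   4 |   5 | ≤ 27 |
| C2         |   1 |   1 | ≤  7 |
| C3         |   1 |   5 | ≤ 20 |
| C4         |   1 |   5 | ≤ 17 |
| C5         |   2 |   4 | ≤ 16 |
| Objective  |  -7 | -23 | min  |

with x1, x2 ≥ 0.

At x1 = 2, x2 = 3, compute slack b - a·x for each constraint:
  C1: 27 − 23 = 4  (slack)
  C2: 7 − 5 = 2  (slack)
  C3: 20 − 17 = 3  (slack)
  C4: 17 − 17 = 0  (binding)
  C5: 16 − 16 = 0  (binding)

Optimal: x1 = 2, x2 = 3
Binding: C4, C5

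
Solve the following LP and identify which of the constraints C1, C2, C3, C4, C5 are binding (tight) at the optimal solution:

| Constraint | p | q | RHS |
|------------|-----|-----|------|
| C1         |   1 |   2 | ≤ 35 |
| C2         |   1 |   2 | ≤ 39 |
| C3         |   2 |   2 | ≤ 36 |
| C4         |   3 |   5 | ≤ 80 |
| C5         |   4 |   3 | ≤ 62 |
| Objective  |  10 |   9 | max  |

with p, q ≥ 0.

At p = 8, q = 10, compute slack b - a·x for each constraint:
  C1: 35 − 28 = 7  (slack)
  C2: 39 − 28 = 11  (slack)
  C3: 36 − 36 = 0  (binding)
  C4: 80 − 74 = 6  (slack)
  C5: 62 − 62 = 0  (binding)

Optimal: p = 8, q = 10
Binding: C3, C5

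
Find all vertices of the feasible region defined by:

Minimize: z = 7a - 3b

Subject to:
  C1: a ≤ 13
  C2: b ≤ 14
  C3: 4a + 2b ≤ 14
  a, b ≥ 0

(0, 0), (3.5, 0), (0, 7)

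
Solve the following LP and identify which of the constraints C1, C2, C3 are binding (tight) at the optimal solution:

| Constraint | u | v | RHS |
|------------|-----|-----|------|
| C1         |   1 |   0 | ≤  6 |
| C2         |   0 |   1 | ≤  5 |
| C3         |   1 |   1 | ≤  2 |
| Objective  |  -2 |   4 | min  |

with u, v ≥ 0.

At u = 2, v = 0, compute slack b - a·x for each constraint:
  C1: 6 − 2 = 4  (slack)
  C2: 5 − 0 = 5  (slack)
  C3: 2 − 2 = 0  (binding)

Optimal: u = 2, v = 0
Binding: C3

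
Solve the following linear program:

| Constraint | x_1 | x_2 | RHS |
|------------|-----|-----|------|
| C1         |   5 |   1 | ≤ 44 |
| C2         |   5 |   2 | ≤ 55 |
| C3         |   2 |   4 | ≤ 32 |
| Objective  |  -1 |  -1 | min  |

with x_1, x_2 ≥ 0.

Evaluate the objective at each vertex of the feasible region:
  z(0, 0) = 0
  z(8.8, 0) = -8.8
  z(8, 4) = -12  ←
  z(0, 8) = -8
The minimum is at x_1 = 8, x_2 = 4.

x_1 = 8, x_2 = 4, z = -12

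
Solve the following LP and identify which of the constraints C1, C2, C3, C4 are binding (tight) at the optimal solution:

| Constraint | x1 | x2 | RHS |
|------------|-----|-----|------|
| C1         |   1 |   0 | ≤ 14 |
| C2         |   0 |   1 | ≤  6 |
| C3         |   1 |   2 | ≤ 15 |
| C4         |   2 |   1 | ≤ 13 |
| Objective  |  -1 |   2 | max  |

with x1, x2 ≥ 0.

At x1 = 0, x2 = 6, compute slack b - a·x for each constraint:
  C1: 14 − 0 = 14  (slack)
  C2: 6 − 6 = 0  (binding)
  C3: 15 − 12 = 3  (slack)
  C4: 13 − 6 = 7  (slack)

Optimal: x1 = 0, x2 = 6
Binding: C2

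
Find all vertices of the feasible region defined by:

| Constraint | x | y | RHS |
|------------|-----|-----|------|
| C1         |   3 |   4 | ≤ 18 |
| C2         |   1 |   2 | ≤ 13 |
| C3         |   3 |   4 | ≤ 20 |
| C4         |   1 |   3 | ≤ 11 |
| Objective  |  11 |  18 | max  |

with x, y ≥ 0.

(0, 0), (6, 0), (2, 3), (0, 3.667)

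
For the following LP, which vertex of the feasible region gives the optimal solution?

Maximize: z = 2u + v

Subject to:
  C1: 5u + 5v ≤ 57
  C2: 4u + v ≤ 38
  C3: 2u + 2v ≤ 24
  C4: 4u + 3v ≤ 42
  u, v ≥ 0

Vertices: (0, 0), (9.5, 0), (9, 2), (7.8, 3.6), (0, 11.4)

Evaluate the objective at each vertex of the feasible region:
  z(0, 0) = 0
  z(9.5, 0) = 19
  z(9, 2) = 20  ←
  z(7.8, 3.6) = 19.2
  z(0, 11.4) = 11.4
The maximum is at u = 9, v = 2.

(9, 2)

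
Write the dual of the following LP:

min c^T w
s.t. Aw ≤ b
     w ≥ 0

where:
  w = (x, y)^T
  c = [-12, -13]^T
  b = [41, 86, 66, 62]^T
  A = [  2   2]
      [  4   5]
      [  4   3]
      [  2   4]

Primal min cᵀx s.t. Ax ≤ b, x ≥ 0  →  Dual max −bᵀy s.t. Aᵀy ≥ −c, y ≥ 0.

Maximize: z = -41y1 - 86y2 - 66y3 - 62y4

Subject to:
  2y1 + 4y2 + 4y3 + 2y4 ≥ 12
  2y1 + 5y2 + 3y3 + 4y4 ≥ 13
  y1, y2, y3, y4 ≥ 0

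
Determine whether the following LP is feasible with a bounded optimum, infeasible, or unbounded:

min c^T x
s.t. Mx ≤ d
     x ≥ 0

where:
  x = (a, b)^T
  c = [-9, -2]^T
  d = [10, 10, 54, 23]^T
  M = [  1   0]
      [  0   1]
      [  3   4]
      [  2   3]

Feasible with a bounded optimal solution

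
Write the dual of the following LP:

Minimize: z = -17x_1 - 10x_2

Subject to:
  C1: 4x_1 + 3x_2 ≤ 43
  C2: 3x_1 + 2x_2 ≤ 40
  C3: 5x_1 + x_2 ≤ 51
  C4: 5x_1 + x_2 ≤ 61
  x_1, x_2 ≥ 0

Primal min cᵀx s.t. Ax ≤ b, x ≥ 0  →  Dual max −bᵀy s.t. Aᵀy ≥ −c, y ≥ 0.

Maximize: z = -43y1 - 40y2 - 51y3 - 61y4

Subject to:
  4y1 + 3y2 + 5y3 + 5y4 ≥ 17
  3y1 + 2y2 + y3 + y4 ≥ 10
  y1, y2, y3, y4 ≥ 0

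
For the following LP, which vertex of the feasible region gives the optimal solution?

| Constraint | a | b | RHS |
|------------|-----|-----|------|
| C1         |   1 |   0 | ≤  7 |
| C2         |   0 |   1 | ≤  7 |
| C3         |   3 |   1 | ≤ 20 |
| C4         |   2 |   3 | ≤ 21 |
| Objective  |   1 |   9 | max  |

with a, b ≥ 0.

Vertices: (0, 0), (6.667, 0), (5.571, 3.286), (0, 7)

Evaluate the objective at each vertex of the feasible region:
  z(0, 0) = 0
  z(6.667, 0) = 6.667
  z(5.571, 3.286) = 35.14
  z(0, 7) = 63  ←
The maximum is at a = 0, b = 7.

(0, 7)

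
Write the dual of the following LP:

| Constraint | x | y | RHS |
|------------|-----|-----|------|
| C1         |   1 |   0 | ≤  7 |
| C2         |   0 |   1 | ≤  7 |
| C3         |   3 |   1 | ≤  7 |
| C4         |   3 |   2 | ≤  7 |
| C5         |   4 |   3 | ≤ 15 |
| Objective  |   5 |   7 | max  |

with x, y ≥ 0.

Primal max cᵀx s.t. Ax ≤ b, x ≥ 0  →  Dual min bᵀy s.t. Aᵀy ≥ c, y ≥ 0.

Minimize: z = 7y1 + 7y2 + 7y3 + 7y4 + 15y5

Subject to:
  y1 + 3y3 + 3y4 + 4y5 ≥ 5
  y2 + y3 + 2y4 + 3y5 ≥ 7
  y1, y2, y3, y4, y5 ≥ 0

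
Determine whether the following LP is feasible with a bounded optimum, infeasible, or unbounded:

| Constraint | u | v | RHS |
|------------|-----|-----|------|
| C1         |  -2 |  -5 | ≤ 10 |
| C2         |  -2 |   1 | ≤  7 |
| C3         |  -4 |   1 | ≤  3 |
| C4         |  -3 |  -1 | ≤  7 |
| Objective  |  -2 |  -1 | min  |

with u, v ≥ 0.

Unbounded (objective can decrease without bound)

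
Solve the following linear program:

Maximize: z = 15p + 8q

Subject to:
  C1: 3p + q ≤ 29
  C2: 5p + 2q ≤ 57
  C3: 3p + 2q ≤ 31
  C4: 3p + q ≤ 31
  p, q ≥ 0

Evaluate the objective at each vertex of the feasible region:
  z(0, 0) = 0
  z(9.667, 0) = 145
  z(9, 2) = 151  ←
  z(0, 15.5) = 124
The maximum is at p = 9, q = 2.

p = 9, q = 2, z = 151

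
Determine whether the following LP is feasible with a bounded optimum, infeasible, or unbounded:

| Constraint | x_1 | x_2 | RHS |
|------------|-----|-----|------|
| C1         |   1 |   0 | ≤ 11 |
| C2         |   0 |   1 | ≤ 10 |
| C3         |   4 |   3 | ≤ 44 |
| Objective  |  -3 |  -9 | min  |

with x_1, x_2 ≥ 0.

Feasible with a bounded optimal solution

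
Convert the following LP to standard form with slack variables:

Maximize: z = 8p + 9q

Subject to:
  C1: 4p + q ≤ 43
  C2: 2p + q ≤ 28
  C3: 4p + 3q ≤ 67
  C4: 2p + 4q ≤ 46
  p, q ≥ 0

max z = 8p + 9q

s.t.
  4p + q + s1 = 43
  2p + q + s2 = 28
  4p + 3q + s3 = 67
  2p + 4q + s4 = 46
  p, q, s1, s2, s3, s4 ≥ 0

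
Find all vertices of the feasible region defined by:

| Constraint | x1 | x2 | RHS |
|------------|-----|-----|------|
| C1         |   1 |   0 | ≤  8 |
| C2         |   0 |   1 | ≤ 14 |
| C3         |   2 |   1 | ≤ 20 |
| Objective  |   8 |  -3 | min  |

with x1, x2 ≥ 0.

(0, 0), (8, 0), (8, 4), (3, 14), (0, 14)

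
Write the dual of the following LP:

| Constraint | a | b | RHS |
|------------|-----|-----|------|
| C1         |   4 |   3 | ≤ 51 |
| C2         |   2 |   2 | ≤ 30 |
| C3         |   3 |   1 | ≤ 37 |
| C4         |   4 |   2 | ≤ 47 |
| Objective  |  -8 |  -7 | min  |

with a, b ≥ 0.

Primal min cᵀx s.t. Ax ≤ b, x ≥ 0  →  Dual max −bᵀy s.t. Aᵀy ≥ −c, y ≥ 0.

Maximize: z = -51y1 - 30y2 - 37y3 - 47y4

Subject to:
  4y1 + 2y2 + 3y3 + 4y4 ≥ 8
  3y1 + 2y2 + y3 + 2y4 ≥ 7
  y1, y2, y3, y4 ≥ 0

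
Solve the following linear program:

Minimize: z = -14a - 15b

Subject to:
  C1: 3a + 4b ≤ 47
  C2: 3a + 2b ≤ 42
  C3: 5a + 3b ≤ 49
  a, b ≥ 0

Evaluate the objective at each vertex of the feasible region:
  z(0, 0) = 0
  z(9.8, 0) = -137.2
  z(5, 8) = -190  ←
  z(0, 11.75) = -176.2
The minimum is at a = 5, b = 8.

a = 5, b = 8, z = -190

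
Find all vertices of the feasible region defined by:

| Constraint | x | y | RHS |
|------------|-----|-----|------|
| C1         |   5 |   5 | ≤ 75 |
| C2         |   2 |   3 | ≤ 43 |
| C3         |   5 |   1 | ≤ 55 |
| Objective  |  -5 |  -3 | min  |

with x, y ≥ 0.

(0, 0), (11, 0), (10, 5), (2, 13), (0, 14.33)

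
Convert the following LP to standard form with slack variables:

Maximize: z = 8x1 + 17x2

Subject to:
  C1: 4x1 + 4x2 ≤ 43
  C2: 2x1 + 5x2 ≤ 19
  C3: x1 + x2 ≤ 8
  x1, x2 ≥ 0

max z = 8x1 + 17x2

s.t.
  4x1 + 4x2 + s1 = 43
  2x1 + 5x2 + s2 = 19
  x1 + x2 + s3 = 8
  x1, x2, s1, s2, s3 ≥ 0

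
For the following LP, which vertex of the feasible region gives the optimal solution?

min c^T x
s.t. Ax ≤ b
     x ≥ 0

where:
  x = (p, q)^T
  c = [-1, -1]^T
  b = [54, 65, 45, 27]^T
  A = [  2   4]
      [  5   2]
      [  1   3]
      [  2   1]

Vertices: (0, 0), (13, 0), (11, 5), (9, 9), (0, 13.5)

Evaluate the objective at each vertex of the feasible region:
  z(0, 0) = 0
  z(13, 0) = -13
  z(11, 5) = -16
  z(9, 9) = -18  ←
  z(0, 13.5) = -13.5
The minimum is at p = 9, q = 9.

(9, 9)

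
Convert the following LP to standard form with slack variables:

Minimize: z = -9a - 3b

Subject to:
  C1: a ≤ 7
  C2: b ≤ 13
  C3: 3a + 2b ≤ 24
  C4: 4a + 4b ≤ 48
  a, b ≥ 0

min z = -9a - 3b

s.t.
  a + s1 = 7
  b + s2 = 13
  3a + 2b + s3 = 24
  4a + 4b + s4 = 48
  a, b, s1, s2, s3, s4 ≥ 0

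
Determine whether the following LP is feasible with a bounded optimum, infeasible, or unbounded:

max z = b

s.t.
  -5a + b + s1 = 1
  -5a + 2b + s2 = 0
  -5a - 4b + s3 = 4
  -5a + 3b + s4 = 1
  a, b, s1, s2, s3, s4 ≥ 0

Unbounded (objective can increase without bound)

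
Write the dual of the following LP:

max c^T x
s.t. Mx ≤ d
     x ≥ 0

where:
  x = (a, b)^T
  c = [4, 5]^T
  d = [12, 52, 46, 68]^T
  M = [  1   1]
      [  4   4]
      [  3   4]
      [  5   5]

Primal max cᵀx s.t. Ax ≤ b, x ≥ 0  →  Dual min bᵀy s.t. Aᵀy ≥ c, y ≥ 0.

Minimize: z = 12y1 + 52y2 + 46y3 + 68y4

Subject to:
  y1 + 4y2 + 3y3 + 5y4 ≥ 4
  y1 + 4y2 + 4y3 + 5y4 ≥ 5
  y1, y2, y3, y4 ≥ 0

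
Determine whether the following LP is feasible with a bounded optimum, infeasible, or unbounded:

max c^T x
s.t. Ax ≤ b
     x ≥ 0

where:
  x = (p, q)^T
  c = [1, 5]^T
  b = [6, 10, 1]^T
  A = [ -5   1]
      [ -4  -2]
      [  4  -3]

Unbounded (objective can increase without bound)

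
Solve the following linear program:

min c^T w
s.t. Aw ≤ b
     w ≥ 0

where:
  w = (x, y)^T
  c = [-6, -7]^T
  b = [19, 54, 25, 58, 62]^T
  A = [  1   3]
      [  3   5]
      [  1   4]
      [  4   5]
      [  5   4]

Evaluate the objective at each vertex of the feasible region:
  z(0, 0) = 0
  z(12.4, 0) = -74.4
  z(10, 3) = -81  ←
  z(1, 6) = -48
  z(0, 6.25) = -43.75
The minimum is at x = 10, y = 3.

x = 10, y = 3, z = -81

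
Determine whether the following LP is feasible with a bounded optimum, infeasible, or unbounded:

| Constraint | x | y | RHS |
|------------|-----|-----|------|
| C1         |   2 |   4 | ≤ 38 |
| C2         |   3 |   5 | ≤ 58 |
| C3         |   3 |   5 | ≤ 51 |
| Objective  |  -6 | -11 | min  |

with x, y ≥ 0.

Feasible with a bounded optimal solution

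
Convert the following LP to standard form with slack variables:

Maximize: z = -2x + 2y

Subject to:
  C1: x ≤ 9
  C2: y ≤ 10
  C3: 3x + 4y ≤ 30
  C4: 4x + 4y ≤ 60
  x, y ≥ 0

max z = -2x + 2y

s.t.
  x + s1 = 9
  y + s2 = 10
  3x + 4y + s3 = 30
  4x + 4y + s4 = 60
  x, y, s1, s2, s3, s4 ≥ 0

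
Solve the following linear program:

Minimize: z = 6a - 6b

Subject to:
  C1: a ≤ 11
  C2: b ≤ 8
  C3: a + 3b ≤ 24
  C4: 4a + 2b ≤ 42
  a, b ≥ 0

Evaluate the objective at each vertex of the feasible region:
  z(0, 0) = 0
  z(10.5, 0) = 63
  z(7.8, 5.4) = 14.4
  z(0, 8) = -48  ←
The minimum is at a = 0, b = 8.

a = 0, b = 8, z = -48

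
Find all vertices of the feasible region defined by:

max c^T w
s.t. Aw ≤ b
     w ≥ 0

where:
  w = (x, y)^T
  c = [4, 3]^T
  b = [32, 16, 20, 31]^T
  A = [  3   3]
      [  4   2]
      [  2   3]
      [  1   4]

(0, 0), (4, 0), (1, 6), (0, 6.667)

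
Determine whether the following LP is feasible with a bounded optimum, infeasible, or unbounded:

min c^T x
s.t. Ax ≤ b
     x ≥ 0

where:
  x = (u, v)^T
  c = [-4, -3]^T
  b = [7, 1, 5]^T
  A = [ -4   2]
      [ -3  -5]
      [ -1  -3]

Unbounded (objective can decrease without bound)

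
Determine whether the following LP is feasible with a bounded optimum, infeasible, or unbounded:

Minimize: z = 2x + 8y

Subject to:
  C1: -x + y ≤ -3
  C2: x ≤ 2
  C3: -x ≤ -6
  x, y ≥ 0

Infeasible (no feasible solution exists)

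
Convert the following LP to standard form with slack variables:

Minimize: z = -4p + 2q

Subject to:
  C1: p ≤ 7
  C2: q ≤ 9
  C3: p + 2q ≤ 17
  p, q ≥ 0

min z = -4p + 2q

s.t.
  p + s1 = 7
  q + s2 = 9
  p + 2q + s3 = 17
  p, q, s1, s2, s3 ≥ 0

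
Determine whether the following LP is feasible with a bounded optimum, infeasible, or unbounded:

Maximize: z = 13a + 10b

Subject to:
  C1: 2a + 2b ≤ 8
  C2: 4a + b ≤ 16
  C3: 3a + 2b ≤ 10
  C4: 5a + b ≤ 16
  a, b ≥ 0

Feasible with a bounded optimal solution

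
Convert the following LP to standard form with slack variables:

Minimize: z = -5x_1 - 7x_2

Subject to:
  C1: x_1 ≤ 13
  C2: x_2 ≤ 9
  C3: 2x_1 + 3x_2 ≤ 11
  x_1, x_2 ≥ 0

min z = -5x_1 - 7x_2

s.t.
  x_1 + s1 = 13
  x_2 + s2 = 9
  2x_1 + 3x_2 + s3 = 11
  x_1, x_2, s1, s2, s3 ≥ 0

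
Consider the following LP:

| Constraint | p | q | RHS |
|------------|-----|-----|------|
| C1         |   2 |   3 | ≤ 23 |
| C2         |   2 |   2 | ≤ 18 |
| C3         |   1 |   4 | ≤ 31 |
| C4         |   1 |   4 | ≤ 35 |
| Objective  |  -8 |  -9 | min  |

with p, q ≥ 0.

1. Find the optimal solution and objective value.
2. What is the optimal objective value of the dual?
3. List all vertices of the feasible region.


1. p = 4, q = 5, z = -77
2. -77
3. (0, 0), (9, 0), (4, 5), (0, 7.667)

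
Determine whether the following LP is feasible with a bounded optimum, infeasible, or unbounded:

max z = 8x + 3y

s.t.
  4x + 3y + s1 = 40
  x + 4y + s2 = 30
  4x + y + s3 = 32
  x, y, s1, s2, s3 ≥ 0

Feasible with a bounded optimal solution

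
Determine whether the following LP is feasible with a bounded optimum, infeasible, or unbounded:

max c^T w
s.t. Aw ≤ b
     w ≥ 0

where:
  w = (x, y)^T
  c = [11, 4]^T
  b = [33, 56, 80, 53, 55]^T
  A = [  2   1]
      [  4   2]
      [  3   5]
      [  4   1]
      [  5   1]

Feasible with a bounded optimal solution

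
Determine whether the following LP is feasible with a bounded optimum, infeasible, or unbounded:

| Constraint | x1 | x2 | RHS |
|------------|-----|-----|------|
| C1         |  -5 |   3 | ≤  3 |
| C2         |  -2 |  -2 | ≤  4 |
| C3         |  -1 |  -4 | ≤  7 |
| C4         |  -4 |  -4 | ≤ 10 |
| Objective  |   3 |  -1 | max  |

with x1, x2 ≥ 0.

Unbounded (objective can increase without bound)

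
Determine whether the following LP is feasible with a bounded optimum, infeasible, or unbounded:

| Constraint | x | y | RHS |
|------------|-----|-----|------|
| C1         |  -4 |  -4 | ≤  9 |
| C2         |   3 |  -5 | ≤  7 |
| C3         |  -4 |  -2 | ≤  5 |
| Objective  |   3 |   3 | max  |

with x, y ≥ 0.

Unbounded (objective can increase without bound)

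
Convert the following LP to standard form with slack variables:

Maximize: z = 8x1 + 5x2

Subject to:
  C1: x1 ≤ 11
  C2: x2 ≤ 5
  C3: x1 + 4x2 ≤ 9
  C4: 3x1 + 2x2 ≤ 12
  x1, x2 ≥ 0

max z = 8x1 + 5x2

s.t.
  x1 + s1 = 11
  x2 + s2 = 5
  x1 + 4x2 + s3 = 9
  3x1 + 2x2 + s4 = 12
  x1, x2, s1, s2, s3, s4 ≥ 0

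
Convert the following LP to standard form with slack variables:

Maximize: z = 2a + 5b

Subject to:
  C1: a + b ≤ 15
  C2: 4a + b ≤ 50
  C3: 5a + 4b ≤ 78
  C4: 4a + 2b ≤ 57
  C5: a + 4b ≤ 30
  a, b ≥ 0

max z = 2a + 5b

s.t.
  a + b + s1 = 15
  4a + b + s2 = 50
  5a + 4b + s3 = 78
  4a + 2b + s4 = 57
  a + 4b + s5 = 30
  a, b, s1, s2, s3, s4, s5 ≥ 0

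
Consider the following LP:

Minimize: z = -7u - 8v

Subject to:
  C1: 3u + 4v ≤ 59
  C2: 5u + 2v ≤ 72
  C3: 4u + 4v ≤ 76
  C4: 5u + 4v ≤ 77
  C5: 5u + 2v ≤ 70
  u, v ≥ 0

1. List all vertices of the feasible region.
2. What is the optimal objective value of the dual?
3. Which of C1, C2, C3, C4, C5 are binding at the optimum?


1. (0, 0), (14, 0), (12.6, 3.5), (9, 8), (0, 14.75)
2. -127
3. C1, C4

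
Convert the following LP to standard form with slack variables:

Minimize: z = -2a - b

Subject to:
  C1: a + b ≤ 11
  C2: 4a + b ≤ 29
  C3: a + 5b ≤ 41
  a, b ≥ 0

min z = -2a - b

s.t.
  a + b + s1 = 11
  4a + b + s2 = 29
  a + 5b + s3 = 41
  a, b, s1, s2, s3 ≥ 0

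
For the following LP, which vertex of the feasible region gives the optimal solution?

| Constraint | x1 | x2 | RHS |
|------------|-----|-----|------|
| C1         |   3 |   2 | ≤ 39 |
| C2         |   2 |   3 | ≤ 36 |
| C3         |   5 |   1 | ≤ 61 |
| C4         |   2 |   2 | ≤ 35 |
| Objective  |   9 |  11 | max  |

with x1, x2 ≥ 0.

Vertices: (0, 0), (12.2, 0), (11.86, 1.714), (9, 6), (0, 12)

Evaluate the objective at each vertex of the feasible region:
  z(0, 0) = 0
  z(12.2, 0) = 109.8
  z(11.86, 1.714) = 125.6
  z(9, 6) = 147  ←
  z(0, 12) = 132
The maximum is at x1 = 9, x2 = 6.

(9, 6)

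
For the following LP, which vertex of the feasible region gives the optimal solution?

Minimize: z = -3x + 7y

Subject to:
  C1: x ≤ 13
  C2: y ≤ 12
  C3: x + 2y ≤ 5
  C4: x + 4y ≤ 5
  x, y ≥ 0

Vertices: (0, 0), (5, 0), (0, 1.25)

Evaluate the objective at each vertex of the feasible region:
  z(0, 0) = 0
  z(5, 0) = -15  ←
  z(0, 1.25) = 8.75
The minimum is at x = 5, y = 0.

(5, 0)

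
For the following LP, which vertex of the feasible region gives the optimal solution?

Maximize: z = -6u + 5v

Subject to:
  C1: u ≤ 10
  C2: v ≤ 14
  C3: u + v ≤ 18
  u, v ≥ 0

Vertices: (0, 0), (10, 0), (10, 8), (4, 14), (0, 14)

Evaluate the objective at each vertex of the feasible region:
  z(0, 0) = 0
  z(10, 0) = -60
  z(10, 8) = -20
  z(4, 14) = 46
  z(0, 14) = 70  ←
The maximum is at u = 0, v = 14.

(0, 14)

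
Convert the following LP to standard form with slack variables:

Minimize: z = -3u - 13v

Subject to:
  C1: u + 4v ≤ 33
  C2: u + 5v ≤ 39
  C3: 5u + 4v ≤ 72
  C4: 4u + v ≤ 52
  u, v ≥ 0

min z = -3u - 13v

s.t.
  u + 4v + s1 = 33
  u + 5v + s2 = 39
  5u + 4v + s3 = 72
  4u + v + s4 = 52
  u, v, s1, s2, s3, s4 ≥ 0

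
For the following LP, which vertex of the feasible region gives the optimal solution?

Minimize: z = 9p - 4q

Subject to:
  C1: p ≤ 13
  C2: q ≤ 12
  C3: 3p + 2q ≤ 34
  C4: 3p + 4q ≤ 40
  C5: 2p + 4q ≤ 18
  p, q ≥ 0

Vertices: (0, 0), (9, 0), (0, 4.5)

Evaluate the objective at each vertex of the feasible region:
  z(0, 0) = 0
  z(9, 0) = 81
  z(0, 4.5) = -18  ←
The minimum is at p = 0, q = 4.5.

(0, 4.5)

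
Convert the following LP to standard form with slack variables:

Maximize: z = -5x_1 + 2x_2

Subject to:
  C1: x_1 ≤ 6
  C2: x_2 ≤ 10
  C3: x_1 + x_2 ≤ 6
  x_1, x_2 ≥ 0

max z = -5x_1 + 2x_2

s.t.
  x_1 + s1 = 6
  x_2 + s2 = 10
  x_1 + x_2 + s3 = 6
  x_1, x_2, s1, s2, s3 ≥ 0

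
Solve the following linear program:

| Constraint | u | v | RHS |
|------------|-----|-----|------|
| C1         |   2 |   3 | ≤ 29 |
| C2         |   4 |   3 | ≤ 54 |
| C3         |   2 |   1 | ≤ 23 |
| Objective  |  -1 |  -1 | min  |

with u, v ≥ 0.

Evaluate the objective at each vertex of the feasible region:
  z(0, 0) = 0
  z(11.5, 0) = -11.5
  z(10, 3) = -13  ←
  z(0, 9.667) = -9.667
The minimum is at u = 10, v = 3.

u = 10, v = 3, z = -13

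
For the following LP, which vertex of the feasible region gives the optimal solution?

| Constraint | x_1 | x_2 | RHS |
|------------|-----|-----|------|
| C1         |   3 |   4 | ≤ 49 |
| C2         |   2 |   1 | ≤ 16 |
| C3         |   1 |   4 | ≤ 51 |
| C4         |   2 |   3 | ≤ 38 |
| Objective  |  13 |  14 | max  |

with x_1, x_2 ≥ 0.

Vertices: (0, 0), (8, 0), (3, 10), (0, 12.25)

Evaluate the objective at each vertex of the feasible region:
  z(0, 0) = 0
  z(8, 0) = 104
  z(3, 10) = 179  ←
  z(0, 12.25) = 171.5
The maximum is at x_1 = 3, x_2 = 10.

(3, 10)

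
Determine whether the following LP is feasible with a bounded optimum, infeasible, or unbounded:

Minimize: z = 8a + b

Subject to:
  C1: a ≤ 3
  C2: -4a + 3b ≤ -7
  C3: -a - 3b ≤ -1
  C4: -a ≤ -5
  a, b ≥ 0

Infeasible (no feasible solution exists)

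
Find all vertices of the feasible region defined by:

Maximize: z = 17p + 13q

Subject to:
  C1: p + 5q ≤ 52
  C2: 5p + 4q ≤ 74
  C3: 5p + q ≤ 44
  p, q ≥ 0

(0, 0), (8.8, 0), (7, 9), (0, 10.4)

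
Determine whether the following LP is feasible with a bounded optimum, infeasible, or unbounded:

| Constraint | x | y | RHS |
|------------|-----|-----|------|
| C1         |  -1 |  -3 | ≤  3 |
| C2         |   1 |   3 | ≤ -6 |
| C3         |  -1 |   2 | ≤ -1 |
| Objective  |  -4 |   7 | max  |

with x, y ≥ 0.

Infeasible (no feasible solution exists)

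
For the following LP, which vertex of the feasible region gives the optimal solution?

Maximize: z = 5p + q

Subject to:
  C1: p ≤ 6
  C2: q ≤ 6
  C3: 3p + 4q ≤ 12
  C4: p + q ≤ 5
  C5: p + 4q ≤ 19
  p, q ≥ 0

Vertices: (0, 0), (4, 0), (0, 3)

Evaluate the objective at each vertex of the feasible region:
  z(0, 0) = 0
  z(4, 0) = 20  ←
  z(0, 3) = 3
The maximum is at p = 4, q = 0.

(4, 0)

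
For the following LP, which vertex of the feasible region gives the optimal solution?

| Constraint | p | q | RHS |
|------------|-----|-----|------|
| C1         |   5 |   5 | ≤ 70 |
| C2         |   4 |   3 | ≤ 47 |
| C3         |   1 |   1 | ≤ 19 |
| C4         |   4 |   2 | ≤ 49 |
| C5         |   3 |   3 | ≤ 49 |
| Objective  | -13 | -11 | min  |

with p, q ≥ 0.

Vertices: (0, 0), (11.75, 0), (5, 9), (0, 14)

Evaluate the objective at each vertex of the feasible region:
  z(0, 0) = 0
  z(11.75, 0) = -152.8
  z(5, 9) = -164  ←
  z(0, 14) = -154
The minimum is at p = 5, q = 9.

(5, 9)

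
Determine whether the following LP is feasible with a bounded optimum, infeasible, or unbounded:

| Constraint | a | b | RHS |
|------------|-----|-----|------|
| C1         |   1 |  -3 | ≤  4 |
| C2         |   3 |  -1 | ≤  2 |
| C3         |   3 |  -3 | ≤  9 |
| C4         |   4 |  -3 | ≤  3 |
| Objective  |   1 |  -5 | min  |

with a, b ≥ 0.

Unbounded (objective can decrease without bound)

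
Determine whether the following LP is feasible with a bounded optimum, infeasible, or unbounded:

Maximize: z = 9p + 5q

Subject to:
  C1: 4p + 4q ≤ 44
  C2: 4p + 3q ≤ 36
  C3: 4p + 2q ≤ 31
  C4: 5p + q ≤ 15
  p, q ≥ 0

Feasible with a bounded optimal solution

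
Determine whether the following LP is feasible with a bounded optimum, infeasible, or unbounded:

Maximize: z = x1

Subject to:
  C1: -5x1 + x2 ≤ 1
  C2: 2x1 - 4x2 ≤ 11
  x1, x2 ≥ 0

Unbounded (objective can increase without bound)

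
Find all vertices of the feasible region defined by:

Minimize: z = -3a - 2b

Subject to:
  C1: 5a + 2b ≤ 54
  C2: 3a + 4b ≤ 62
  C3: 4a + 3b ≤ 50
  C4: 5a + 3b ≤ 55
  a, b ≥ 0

(0, 0), (10.8, 0), (10.4, 1), (5, 10), (2, 14), (0, 15.5)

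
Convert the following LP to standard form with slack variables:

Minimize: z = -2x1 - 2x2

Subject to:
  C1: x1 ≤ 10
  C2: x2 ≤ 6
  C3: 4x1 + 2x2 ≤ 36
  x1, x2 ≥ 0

min z = -2x1 - 2x2

s.t.
  x1 + s1 = 10
  x2 + s2 = 6
  4x1 + 2x2 + s3 = 36
  x1, x2, s1, s2, s3 ≥ 0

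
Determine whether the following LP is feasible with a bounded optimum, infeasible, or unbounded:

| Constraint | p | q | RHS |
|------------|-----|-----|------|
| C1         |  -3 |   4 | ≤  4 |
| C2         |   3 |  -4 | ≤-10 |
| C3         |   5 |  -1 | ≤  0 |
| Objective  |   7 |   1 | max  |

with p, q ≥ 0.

Infeasible (no feasible solution exists)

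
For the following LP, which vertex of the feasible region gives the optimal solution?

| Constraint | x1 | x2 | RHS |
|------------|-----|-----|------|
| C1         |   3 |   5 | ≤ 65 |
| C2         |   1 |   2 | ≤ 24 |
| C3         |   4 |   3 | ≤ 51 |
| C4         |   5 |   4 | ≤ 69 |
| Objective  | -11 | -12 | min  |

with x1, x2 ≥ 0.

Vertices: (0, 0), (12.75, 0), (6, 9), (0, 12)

Evaluate the objective at each vertex of the feasible region:
  z(0, 0) = 0
  z(12.75, 0) = -140.2
  z(6, 9) = -174  ←
  z(0, 12) = -144
The minimum is at x1 = 6, x2 = 9.

(6, 9)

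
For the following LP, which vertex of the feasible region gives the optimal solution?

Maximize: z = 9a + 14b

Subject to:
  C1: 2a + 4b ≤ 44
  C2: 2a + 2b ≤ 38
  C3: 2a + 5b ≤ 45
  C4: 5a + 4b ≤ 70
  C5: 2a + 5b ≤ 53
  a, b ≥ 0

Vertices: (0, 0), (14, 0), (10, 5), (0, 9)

Evaluate the objective at each vertex of the feasible region:
  z(0, 0) = 0
  z(14, 0) = 126
  z(10, 5) = 160  ←
  z(0, 9) = 126
The maximum is at a = 10, b = 5.

(10, 5)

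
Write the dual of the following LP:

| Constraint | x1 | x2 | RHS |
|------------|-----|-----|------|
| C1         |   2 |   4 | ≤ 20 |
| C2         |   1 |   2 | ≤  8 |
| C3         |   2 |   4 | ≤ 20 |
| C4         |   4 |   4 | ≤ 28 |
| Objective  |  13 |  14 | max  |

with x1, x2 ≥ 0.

Primal max cᵀx s.t. Ax ≤ b, x ≥ 0  →  Dual min bᵀy s.t. Aᵀy ≥ c, y ≥ 0.

Minimize: z = 20y1 + 8y2 + 20y3 + 28y4

Subject to:
  2y1 + y2 + 2y3 + 4y4 ≥ 13
  4y1 + 2y2 + 4y3 + 4y4 ≥ 14
  y1, y2, y3, y4 ≥ 0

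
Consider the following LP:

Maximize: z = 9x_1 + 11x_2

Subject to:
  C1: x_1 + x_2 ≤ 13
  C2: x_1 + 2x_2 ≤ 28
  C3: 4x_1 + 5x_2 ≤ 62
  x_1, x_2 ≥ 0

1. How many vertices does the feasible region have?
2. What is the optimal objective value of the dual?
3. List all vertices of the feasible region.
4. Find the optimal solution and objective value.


1. 4
2. 137
3. (0, 0), (13, 0), (3, 10), (0, 12.4)
4. x_1 = 3, x_2 = 10, z = 137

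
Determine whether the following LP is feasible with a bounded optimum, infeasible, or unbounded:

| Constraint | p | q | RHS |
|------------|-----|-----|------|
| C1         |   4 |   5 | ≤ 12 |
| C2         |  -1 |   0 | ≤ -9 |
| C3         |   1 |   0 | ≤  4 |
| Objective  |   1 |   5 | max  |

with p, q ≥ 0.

Infeasible (no feasible solution exists)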